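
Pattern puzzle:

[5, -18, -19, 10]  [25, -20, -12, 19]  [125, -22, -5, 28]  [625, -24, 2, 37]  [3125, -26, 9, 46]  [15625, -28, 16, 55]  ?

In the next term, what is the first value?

First value — ×5 each step: 5, 25, 125, 625, 3125, 15625 → 78125.

78125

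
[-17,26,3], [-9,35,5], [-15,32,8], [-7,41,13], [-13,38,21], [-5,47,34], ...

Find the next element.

First part — alternating steps +8, −6, +8, −6, …: -17, -9, -15, -7, -13, -5 → -11.
Second part goes 26, 35, 32, 41, 38, 47 → 44 (alternating steps +9, −3, +9, −3, …).
Third part: each term is the sum of the two before it; 3, 5, 8, 13, 21, 34 → 55.
Combining the parts gives [-11,44,55].

[-11,44,55]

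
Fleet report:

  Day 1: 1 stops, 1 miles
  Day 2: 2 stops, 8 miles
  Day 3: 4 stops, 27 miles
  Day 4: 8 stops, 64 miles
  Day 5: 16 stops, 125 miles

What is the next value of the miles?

216

Stops: ×2 each step; 1, 2, 4, 8, 16 → 32.
Miles goes 1, 8, 27, 64, 125 → 216 (perfect cubes: 1³, 2³, 3³, …).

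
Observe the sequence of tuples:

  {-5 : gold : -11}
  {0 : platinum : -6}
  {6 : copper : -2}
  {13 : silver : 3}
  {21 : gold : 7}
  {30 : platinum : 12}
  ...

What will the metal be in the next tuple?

copper

Metal goes gold, platinum, copper, silver, gold, platinum → copper (repeats gold → platinum → copper → silver).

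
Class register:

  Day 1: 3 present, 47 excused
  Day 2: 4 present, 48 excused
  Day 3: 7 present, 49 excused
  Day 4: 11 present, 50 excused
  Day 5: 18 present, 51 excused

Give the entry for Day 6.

29 present, 52 excused

Present: 3, 4, 7, 11, 18 → 29 (each term is the sum of the two before it).
Excused: +1 each step, so 47, 48, 49, 50, 51 → 52.
Combining the parts gives 29 present, 52 excused.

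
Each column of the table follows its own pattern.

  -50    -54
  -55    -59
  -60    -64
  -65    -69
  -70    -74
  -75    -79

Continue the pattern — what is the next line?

First component: −5 each step, so -50, -55, -60, -65, -70, -75 → -80.
Second component goes -54, -59, -64, -69, -74, -79 → -84 (always 4 less than the first component).
So the next line is -80  -84.

-80  -84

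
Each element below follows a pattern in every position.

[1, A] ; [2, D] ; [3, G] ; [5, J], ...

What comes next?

[8, M]

For the first component, each term is the sum of the two before it: 1, 2, 3, 5 → 8.
Letter goes A, D, G, J → M (letters move forward 3 places in the alphabet).
Putting it together: [8, M].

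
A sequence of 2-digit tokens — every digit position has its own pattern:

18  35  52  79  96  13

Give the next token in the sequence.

30

First digit: 1, 3, 5, 7, 9, 1 → 3 (+2 each step, mod 10).
Second digit goes 8, 5, 2, 9, 6, 3 → 0 (−3 each step, mod 10).
So the next token is 30.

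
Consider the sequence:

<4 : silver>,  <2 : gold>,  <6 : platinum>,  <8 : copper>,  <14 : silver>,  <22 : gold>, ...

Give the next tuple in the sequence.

For the first component, each term is the sum of the two before it: 4, 2, 6, 8, 14, 22 → 36.
Metal: silver, gold, platinum, copper, silver, gold → platinum (repeats silver → gold → platinum → copper).
Combining the parts gives <36 : platinum>.

<36 : platinum>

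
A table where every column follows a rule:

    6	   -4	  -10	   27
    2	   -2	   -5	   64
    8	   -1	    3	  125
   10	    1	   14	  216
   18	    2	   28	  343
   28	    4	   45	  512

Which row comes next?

46  5  65  729

First component — each term is the sum of the two before it: 6, 2, 8, 10, 18, 28 → 46.
Second component: alternating steps +2, +1, +2, +1, …; -4, -2, -1, 1, 2, 4 → 5.
Third component: differences are 5, 8, 11, … (increasing by 3 each time), so -10, -5, 3, 14, 28, 45 → 65.
Fourth component — perfect cubes: 3³, 4³, 5³, …: 27, 64, 125, 216, 343, 512 → 729.
So the next row is 46  5  65  729.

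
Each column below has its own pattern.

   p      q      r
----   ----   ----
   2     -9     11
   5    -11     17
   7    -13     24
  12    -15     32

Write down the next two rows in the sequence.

19  -17  41; 31  -19  51

For the column p, each term is the sum of the two before it: 2, 5, 7, 12 → 19 → 31.
Column q goes -9, -11, -13, -15 → -17 → -19 (−2 each step).
Column r: differences are 6, 7, 8, … (increasing by 1 each time), so 11, 17, 24, 32 → 41 → 51.
Putting the parts together: 19  -17  41 and then 31  -19  51.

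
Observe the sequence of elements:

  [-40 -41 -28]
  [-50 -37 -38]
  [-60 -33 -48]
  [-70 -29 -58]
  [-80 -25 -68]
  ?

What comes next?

For the first coordinate, −10 each step: -40, -50, -60, -70, -80 → -90.
Second coordinate goes -41, -37, -33, -29, -25 → -21 (+4 each step).
Third coordinate: -28, -38, -48, -58, -68 → -78 (always 12 more than the first coordinate).
Putting it together: [-90 -21 -78].

[-90 -21 -78]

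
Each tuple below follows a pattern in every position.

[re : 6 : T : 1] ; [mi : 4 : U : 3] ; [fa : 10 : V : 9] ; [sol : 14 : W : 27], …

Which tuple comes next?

Note: runs through the solfège scale do→ti; re, mi, fa, sol → la.
Second entry: each term is the sum of the two before it; 6, 4, 10, 14 → 24.
Letter goes T, U, V, W → X (letters move forward 1 place in the alphabet).
Fourth entry goes 1, 3, 9, 27 → 81 (×3 each step).
Combining the parts gives [la : 24 : X : 81].

[la : 24 : X : 81]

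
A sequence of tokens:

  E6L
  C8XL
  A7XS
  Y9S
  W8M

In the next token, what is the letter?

Letter: E, C, A, Y, W → U (letters move back 2 places in the alphabet, wrapping A→Z).

U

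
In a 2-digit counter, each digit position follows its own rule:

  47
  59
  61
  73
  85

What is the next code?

97

First digit: +1 each step, mod 10; 4, 5, 6, 7, 8 → 9.
Second digit: +2 each step, mod 10; 7, 9, 1, 3, 5 → 7.
Putting it together: 97.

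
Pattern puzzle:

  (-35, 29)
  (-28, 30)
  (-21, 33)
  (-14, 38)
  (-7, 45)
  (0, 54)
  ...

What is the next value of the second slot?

Second slot: 29, 30, 33, 38, 45, 54 → 65 (differences are 1, 3, 5, … (increasing by 2 each time)).

65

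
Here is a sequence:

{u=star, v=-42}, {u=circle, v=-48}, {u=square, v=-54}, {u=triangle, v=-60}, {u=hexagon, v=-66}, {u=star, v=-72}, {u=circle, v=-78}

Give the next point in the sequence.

{u=square, v=-84}

U: star, circle, square, triangle, hexagon, star, circle → square (repeats star → circle → square → triangle → hexagon).
V — −6 each step: -42, -48, -54, -60, -66, -72, -78 → -84.
So the next point is {u=square, v=-84}.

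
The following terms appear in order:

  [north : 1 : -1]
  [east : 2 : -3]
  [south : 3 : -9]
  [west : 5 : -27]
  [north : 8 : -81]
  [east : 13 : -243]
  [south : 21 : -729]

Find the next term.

[west : 34 : -2187]

For the direction, repeats north → east → south → west: north, east, south, west, north, east, south → west.
Second component — each term is the sum of the two before it: 1, 2, 3, 5, 8, 13, 21 → 34.
Third component goes -1, -3, -9, -27, -81, -243, -729 → -2187 (×3 each step).
Combining the parts gives [west : 34 : -2187].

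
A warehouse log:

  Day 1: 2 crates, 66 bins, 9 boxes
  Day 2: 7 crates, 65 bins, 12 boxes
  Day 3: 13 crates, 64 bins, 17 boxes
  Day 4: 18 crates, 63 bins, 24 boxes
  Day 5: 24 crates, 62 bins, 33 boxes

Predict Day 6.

29 crates, 61 bins, 44 boxes

Crates: alternating steps +5, +6, +5, +6, …, so 2, 7, 13, 18, 24 → 29.
Bins: 66, 65, 64, 63, 62 → 61 (−1 each step).
Boxes — differences are 3, 5, 7, … (increasing by 2 each time): 9, 12, 17, 24, 33 → 44.
So the next record is 29 crates, 61 bins, 44 boxes.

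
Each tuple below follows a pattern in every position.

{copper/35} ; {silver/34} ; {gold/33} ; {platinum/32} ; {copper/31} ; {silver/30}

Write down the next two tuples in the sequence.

Metal goes copper, silver, gold, platinum, copper, silver → gold → platinum (repeats copper → silver → gold → platinum).
For the second value, −1 each step: 35, 34, 33, 32, 31, 30 → 29 → 28.
Putting the parts together: {gold/29} and then {platinum/28}.

{gold/29}, {platinum/28}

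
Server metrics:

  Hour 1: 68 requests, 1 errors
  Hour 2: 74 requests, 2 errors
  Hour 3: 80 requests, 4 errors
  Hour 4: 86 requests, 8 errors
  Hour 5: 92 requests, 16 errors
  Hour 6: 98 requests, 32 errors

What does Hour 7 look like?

104 requests, 64 errors

Requests: +6 each step; 68, 74, 80, 86, 92, 98 → 104.
Errors: ×2 each step, so 1, 2, 4, 8, 16, 32 → 64.
So the next record is 104 requests, 64 errors.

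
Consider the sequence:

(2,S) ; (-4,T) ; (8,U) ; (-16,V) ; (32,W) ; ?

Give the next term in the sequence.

(-64,X)

First value: ×(-2) each step; 2, -4, 8, -16, 32 → -64.
Letter goes S, T, U, V, W → X (letters move forward 1 place in the alphabet).
So the next term is (-64,X).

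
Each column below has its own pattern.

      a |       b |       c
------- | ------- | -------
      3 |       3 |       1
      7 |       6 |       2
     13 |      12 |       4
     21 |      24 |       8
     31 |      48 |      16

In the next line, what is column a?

43

Column a: differences are 4, 6, 8, … (increasing by 2 each time), so 3, 7, 13, 21, 31 → 43.
Column b: 3, 6, 12, 24, 48 → 96 (×2 each step).
Column c — ×2 each step: 1, 2, 4, 8, 16 → 32.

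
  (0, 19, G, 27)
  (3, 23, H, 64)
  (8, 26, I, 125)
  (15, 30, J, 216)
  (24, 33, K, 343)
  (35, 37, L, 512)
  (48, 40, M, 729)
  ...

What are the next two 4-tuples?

First value: differences are 3, 5, 7, … (increasing by 2 each time), so 0, 3, 8, 15, 24, 35, 48 → 63 → 80.
Second value goes 19, 23, 26, 30, 33, 37, 40 → 44 → 47 (alternating steps +4, +3, +4, +3, …).
For the letter, letters move forward 1 place in the alphabet: G, H, I, J, K, L, M → N → O.
For the fourth value, perfect cubes: 3³, 4³, 5³, …: 27, 64, 125, 216, 343, 512, 729 → 1000 → 1331.
Putting the parts together: (63, 44, N, 1000) and then (80, 47, O, 1331).

(63, 44, N, 1000), (80, 47, O, 1331)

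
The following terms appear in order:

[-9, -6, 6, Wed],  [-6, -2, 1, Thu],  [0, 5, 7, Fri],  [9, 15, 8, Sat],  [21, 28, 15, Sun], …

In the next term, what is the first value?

36

First value: -9, -6, 0, 9, 21 → 36 (differences are 3, 6, 9, … (increasing by 3 each time)).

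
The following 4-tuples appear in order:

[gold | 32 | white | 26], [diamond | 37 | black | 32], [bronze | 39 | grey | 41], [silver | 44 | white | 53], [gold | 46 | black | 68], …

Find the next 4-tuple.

Rank — repeats gold → diamond → bronze → silver: gold, diamond, bronze, silver, gold → diamond.
Second part: 32, 37, 39, 44, 46 → 51 (alternating steps +5, +2, +5, +2, …).
Shade — repeats white → black → grey: white, black, grey, white, black → grey.
Fourth part: differences are 6, 9, 12, … (increasing by 3 each time), so 26, 32, 41, 53, 68 → 86.
Putting it together: [diamond | 51 | grey | 86].

[diamond | 51 | grey | 86]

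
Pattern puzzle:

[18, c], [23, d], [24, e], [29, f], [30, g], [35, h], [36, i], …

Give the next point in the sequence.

First coordinate: alternating steps +5, +1, +5, +1, …, so 18, 23, 24, 29, 30, 35, 36 → 41.
Letter: letters move forward 1 place in the alphabet; c, d, e, f, g, h, i → j.
Combining the parts gives [41, j].

[41, j]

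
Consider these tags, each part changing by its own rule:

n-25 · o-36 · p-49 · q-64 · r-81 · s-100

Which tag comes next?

Letter — letters move forward 1 place in the alphabet: n, o, p, q, r, s → t.
Second component: perfect squares: 5², 6², 7², …; 25, 36, 49, 64, 81, 100 → 121.
Combining the parts gives t-121.

t-121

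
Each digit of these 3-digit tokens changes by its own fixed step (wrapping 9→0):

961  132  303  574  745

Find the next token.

First digit goes 9, 1, 3, 5, 7 → 9 (+2 each step, mod 10).
Second digit: 6, 3, 0, 7, 4 → 1 (−3 each step, mod 10).
Third digit: +1 each step, mod 10, so 1, 2, 3, 4, 5 → 6.
Putting it together: 916.

916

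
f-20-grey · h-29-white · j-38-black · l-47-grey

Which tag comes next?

n-56-white

Letter: letters move forward 2 places in the alphabet; f, h, j, l → n.
Second component: +9 each step; 20, 29, 38, 47 → 56.
Shade: repeats grey → white → black; grey, white, black, grey → white.
So the next tag is n-56-white.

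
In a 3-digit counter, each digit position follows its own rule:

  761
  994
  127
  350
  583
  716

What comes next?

First digit goes 7, 9, 1, 3, 5, 7 → 9 (+2 each step, mod 10).
For the second digit, +3 each step, mod 10: 6, 9, 2, 5, 8, 1 → 4.
Third digit goes 1, 4, 7, 0, 3, 6 → 9 (+3 each step, mod 10).
Putting it together: 949.

949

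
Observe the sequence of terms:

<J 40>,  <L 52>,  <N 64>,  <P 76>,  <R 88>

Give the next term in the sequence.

<T 100>

Letter — letters move forward 2 places in the alphabet: J, L, N, P, R → T.
For the second value, +12 each step: 40, 52, 64, 76, 88 → 100.
So the next term is <T 100>.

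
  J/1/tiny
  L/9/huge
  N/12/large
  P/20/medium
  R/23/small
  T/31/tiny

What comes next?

Letter: J, L, N, P, R, T → V (letters move forward 2 places in the alphabet).
For the second component, alternating steps +8, +3, +8, +3, …: 1, 9, 12, 20, 23, 31 → 34.
For the size, repeats tiny → huge → large → medium → small: tiny, huge, large, medium, small, tiny → huge.
Combining the parts gives V/34/huge.

V/34/huge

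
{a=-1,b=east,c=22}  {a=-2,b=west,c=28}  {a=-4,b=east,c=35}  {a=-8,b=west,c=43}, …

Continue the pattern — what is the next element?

{a=-16,b=east,c=52}

A — ×2 each step: -1, -2, -4, -8 → -16.
For the b, alternates east ↔ west: east, west, east, west → east.
C: 22, 28, 35, 43 → 52 (differences are 6, 7, 8, … (increasing by 1 each time)).
Putting it together: {a=-16,b=east,c=52}.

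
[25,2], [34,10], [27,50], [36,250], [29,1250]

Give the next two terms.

[38,6250], [31,31250]

First part — alternating steps +9, −7, +9, −7, …: 25, 34, 27, 36, 29 → 38 → 31.
Second part goes 2, 10, 50, 250, 1250 → 6250 → 31250 (×5 each step).
Putting the parts together: [38,6250] and then [31,31250].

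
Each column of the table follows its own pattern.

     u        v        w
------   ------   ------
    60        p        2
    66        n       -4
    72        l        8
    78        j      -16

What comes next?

84  h  32

Column u goes 60, 66, 72, 78 → 84 (+6 each step).
Column v: letters move back 2 places in the alphabet; p, n, l, j → h.
Column w goes 2, -4, 8, -16 → 32 (×(-2) each step).
So the next line is 84  h  32.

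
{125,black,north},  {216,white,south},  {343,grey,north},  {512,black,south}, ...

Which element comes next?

First slot goes 125, 216, 343, 512 → 729 (perfect cubes: 5³, 6³, 7³, …).
Shade — repeats black → white → grey: black, white, grey, black → white.
Direction: alternates north ↔ south; north, south, north, south → north.
So the next element is {729,white,north}.

{729,white,north}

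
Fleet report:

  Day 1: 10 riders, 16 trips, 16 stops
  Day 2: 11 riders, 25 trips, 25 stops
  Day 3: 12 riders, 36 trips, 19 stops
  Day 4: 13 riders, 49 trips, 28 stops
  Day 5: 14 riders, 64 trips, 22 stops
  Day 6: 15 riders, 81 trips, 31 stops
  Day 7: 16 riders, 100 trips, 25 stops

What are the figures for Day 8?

Riders — +1 each step: 10, 11, 12, 13, 14, 15, 16 → 17.
Trips: 16, 25, 36, 49, 64, 81, 100 → 121 (perfect squares: 4², 5², 6², …).
Stops: 16, 25, 19, 28, 22, 31, 25 → 34 (alternating steps +9, −6, +9, −6, …).
So the next line is 17 riders, 121 trips, 34 stops.

17 riders, 121 trips, 34 stops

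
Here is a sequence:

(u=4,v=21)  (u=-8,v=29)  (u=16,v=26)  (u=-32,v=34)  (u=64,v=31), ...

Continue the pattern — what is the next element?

U goes 4, -8, 16, -32, 64 → -128 (×(-2) each step).
V: alternating steps +8, −3, +8, −3, …; 21, 29, 26, 34, 31 → 39.
Putting it together: (u=-128,v=39).

(u=-128,v=39)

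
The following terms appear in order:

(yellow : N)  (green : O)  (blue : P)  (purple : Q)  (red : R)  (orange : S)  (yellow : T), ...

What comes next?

(green : U)

Colour — repeats yellow → green → blue → purple → red → orange: yellow, green, blue, purple, red, orange, yellow → green.
Letter: letters move forward 1 place in the alphabet; N, O, P, Q, R, S, T → U.
Putting it together: (green : U).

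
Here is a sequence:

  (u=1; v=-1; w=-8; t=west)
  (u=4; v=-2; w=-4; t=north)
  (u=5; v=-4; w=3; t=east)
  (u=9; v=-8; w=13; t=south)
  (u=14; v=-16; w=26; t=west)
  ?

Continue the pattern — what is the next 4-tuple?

For the u, each term is the sum of the two before it: 1, 4, 5, 9, 14 → 23.
V — ×2 each step: -1, -2, -4, -8, -16 → -32.
W goes -8, -4, 3, 13, 26 → 42 (differences are 4, 7, 10, … (increasing by 3 each time)).
T goes west, north, east, south, west → north (repeats west → north → east → south).
So the next 4-tuple is (u=23; v=-32; w=42; t=north).

(u=23; v=-32; w=42; t=north)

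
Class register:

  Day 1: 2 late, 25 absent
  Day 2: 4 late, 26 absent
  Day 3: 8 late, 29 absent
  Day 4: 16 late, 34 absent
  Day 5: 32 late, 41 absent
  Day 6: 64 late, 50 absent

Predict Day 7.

128 late, 61 absent

Late: ×2 each step, so 2, 4, 8, 16, 32, 64 → 128.
Absent: differences are 1, 3, 5, … (increasing by 2 each time); 25, 26, 29, 34, 41, 50 → 61.
Combining the parts gives 128 late, 61 absent.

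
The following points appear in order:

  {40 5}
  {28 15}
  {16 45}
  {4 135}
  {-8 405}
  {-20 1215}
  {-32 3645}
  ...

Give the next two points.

{-44 10935}, {-56 32805}

First part — −12 each step: 40, 28, 16, 4, -8, -20, -32 → -44 → -56.
Second part — ×3 each step: 5, 15, 45, 135, 405, 1215, 3645 → 10935 → 32805.
Putting the parts together: {-44 10935} and then {-56 32805}.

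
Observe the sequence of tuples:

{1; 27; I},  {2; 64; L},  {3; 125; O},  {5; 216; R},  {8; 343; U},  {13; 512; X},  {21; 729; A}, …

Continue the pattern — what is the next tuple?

{34; 1000; D}

For the first entry, each term is the sum of the two before it: 1, 2, 3, 5, 8, 13, 21 → 34.
Second entry: 27, 64, 125, 216, 343, 512, 729 → 1000 (perfect cubes: 3³, 4³, 5³, …).
Letter: letters move forward 3 places in the alphabet, wrapping Z→A; I, L, O, R, U, X, A → D.
Combining the parts gives {34; 1000; D}.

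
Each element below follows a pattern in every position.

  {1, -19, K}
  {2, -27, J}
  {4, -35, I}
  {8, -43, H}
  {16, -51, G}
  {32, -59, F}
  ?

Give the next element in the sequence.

For the first component, ×2 each step: 1, 2, 4, 8, 16, 32 → 64.
For the second component, −8 each step: -19, -27, -35, -43, -51, -59 → -67.
For the letter, letters move back 1 place in the alphabet: K, J, I, H, G, F → E.
So the next element is {64, -67, E}.

{64, -67, E}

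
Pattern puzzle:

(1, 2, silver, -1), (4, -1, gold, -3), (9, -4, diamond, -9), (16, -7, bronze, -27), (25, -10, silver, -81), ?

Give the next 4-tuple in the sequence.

(36, -13, gold, -243)

For the first value, perfect squares: 1², 2², 3², …: 1, 4, 9, 16, 25 → 36.
Second value — −3 each step: 2, -1, -4, -7, -10 → -13.
Rank goes silver, gold, diamond, bronze, silver → gold (repeats silver → gold → diamond → bronze).
Fourth value goes -1, -3, -9, -27, -81 → -243 (×3 each step).
Combining the parts gives (36, -13, gold, -243).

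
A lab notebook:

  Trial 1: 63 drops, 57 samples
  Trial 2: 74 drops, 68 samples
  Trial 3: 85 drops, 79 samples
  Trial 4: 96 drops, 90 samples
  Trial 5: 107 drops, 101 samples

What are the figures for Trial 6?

Drops goes 63, 74, 85, 96, 107 → 118 (+11 each step).
Samples — always 6 less than the drops: 57, 68, 79, 90, 101 → 112.
Putting it together: 118 drops, 112 samples.

118 drops, 112 samples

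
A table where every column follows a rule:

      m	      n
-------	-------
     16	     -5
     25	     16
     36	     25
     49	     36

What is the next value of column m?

64

Column m: 16, 25, 36, 49 → 64 (perfect squares: 4², 5², 6², …).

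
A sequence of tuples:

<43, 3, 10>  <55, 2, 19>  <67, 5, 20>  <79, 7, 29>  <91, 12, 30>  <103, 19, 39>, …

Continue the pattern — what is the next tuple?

For the first component, +12 each step: 43, 55, 67, 79, 91, 103 → 115.
Second component: each term is the sum of the two before it, so 3, 2, 5, 7, 12, 19 → 31.
Third component: alternating steps +9, +1, +9, +1, …; 10, 19, 20, 29, 30, 39 → 40.
So the next tuple is <115, 31, 40>.

<115, 31, 40>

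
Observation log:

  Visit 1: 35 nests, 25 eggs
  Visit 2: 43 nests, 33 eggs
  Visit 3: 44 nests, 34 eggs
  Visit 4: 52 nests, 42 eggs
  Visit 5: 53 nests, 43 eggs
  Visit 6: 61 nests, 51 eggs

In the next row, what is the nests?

62

Nests — alternating steps +8, +1, +8, +1, …: 35, 43, 44, 52, 53, 61 → 62.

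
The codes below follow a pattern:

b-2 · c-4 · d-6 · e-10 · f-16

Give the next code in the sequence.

g-26

Letter goes b, c, d, e, f → g (letters move forward 1 place in the alphabet).
For the second component, each term is the sum of the two before it: 2, 4, 6, 10, 16 → 26.
Combining the parts gives g-26.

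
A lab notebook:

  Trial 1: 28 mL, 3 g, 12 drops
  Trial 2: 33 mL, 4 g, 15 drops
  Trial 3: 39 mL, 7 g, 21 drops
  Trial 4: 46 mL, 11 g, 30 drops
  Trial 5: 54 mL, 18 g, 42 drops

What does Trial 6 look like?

ML — differences are 5, 6, 7, … (increasing by 1 each time): 28, 33, 39, 46, 54 → 63.
G: 3, 4, 7, 11, 18 → 29 (each term is the sum of the two before it).
Drops: differences are 3, 6, 9, … (increasing by 3 each time), so 12, 15, 21, 30, 42 → 57.
Combining the parts gives 63 mL, 29 g, 57 drops.

63 mL, 29 g, 57 drops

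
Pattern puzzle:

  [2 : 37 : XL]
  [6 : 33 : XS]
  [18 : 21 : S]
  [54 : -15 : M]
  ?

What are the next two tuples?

[162 : -123 : L], [486 : -447 : XL]

First slot: ×3 each step; 2, 6, 18, 54 → 162 → 486.
Second slot goes 37, 33, 21, -15 → -123 → -447 (together with the first slot always sums to 39).
Size: runs through clothing sizes XS→XL; XL, XS, S, M → L → XL.
Putting the parts together: [162 : -123 : L] and then [486 : -447 : XL].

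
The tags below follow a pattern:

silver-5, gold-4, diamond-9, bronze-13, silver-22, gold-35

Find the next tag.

diamond-57

Rank: repeats silver → gold → diamond → bronze, so silver, gold, diamond, bronze, silver, gold → diamond.
Second component: each term is the sum of the two before it; 5, 4, 9, 13, 22, 35 → 57.
So the next tag is diamond-57.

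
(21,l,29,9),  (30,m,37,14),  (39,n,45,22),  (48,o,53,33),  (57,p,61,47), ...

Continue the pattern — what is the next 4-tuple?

(66,q,69,64)

First component goes 21, 30, 39, 48, 57 → 66 (+9 each step).
Letter: l, m, n, o, p → q (letters move forward 1 place in the alphabet).
Third component: +8 each step; 29, 37, 45, 53, 61 → 69.
Fourth component: 9, 14, 22, 33, 47 → 64 (differences are 5, 8, 11, … (increasing by 3 each time)).
Putting it together: (66,q,69,64).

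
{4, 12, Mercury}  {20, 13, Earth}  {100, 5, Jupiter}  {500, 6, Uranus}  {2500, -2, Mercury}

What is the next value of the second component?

-1

For the first component, ×5 each step: 4, 20, 100, 500, 2500 → 12500.
Second component goes 12, 13, 5, 6, -2 → -1 (alternating steps +1, −8, +1, −8, …).
Planet goes Mercury, Earth, Jupiter, Uranus, Mercury → Earth (repeats Mercury → Earth → Jupiter → Uranus).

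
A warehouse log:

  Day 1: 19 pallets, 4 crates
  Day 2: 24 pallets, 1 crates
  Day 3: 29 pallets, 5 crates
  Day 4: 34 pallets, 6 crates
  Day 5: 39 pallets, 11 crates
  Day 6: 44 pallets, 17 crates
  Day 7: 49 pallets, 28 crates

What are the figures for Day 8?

54 pallets, 45 crates

Pallets: 19, 24, 29, 34, 39, 44, 49 → 54 (+5 each step).
Crates — each term is the sum of the two before it: 4, 1, 5, 6, 11, 17, 28 → 45.
Combining the parts gives 54 pallets, 45 crates.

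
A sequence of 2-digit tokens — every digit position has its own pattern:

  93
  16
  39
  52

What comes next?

First digit goes 9, 1, 3, 5 → 7 (+2 each step, mod 10).
Second digit: +3 each step, mod 10, so 3, 6, 9, 2 → 5.
Combining the parts gives 75.

75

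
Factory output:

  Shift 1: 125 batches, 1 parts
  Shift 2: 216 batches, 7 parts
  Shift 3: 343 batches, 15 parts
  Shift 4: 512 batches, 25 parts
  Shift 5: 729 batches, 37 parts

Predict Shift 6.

1000 batches, 51 parts

Batches: perfect cubes: 5³, 6³, 7³, …; 125, 216, 343, 512, 729 → 1000.
Parts — differences are 6, 8, 10, … (increasing by 2 each time): 1, 7, 15, 25, 37 → 51.
Combining the parts gives 1000 batches, 51 parts.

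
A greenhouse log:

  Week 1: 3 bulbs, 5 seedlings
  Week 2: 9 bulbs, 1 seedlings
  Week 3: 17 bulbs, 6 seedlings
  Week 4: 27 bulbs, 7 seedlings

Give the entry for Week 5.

Bulbs: 3, 9, 17, 27 → 39 (differences are 6, 8, 10, … (increasing by 2 each time)).
For the seedlings, each term is the sum of the two before it: 5, 1, 6, 7 → 13.
Putting it together: 39 bulbs, 13 seedlings.

39 bulbs, 13 seedlings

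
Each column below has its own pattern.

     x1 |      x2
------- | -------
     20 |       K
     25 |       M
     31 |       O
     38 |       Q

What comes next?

46  S

Column x1: 20, 25, 31, 38 → 46 (differences are 5, 6, 7, … (increasing by 1 each time)).
Column x2: letters move forward 2 places in the alphabet; K, M, O, Q → S.
Putting it together: 46  S.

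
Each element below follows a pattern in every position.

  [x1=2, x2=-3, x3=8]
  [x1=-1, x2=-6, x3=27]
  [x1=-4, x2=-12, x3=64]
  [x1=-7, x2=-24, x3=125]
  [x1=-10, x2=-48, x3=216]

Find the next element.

[x1=-13, x2=-96, x3=343]

X1 — −3 each step: 2, -1, -4, -7, -10 → -13.
X2: ×2 each step; -3, -6, -12, -24, -48 → -96.
X3: perfect cubes: 2³, 3³, 4³, …; 8, 27, 64, 125, 216 → 343.
So the next element is [x1=-13, x2=-96, x3=343].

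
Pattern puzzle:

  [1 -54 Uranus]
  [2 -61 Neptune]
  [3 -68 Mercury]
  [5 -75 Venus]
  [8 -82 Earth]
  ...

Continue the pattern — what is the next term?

[13 -89 Mars]

First part: 1, 2, 3, 5, 8 → 13 (each term is the sum of the two before it).
For the second part, −7 each step: -54, -61, -68, -75, -82 → -89.
Planet: runs through the planets Mercury→Neptune; Uranus, Neptune, Mercury, Venus, Earth → Mars.
So the next term is [13 -89 Mars].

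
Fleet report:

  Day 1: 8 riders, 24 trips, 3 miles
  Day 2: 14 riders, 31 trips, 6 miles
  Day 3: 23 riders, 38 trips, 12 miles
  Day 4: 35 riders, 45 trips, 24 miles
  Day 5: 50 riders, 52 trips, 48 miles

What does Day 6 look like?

Riders: differences are 6, 9, 12, … (increasing by 3 each time); 8, 14, 23, 35, 50 → 68.
Trips — +7 each step: 24, 31, 38, 45, 52 → 59.
Miles: 3, 6, 12, 24, 48 → 96 (×2 each step).
So the next line is 68 riders, 59 trips, 96 miles.

68 riders, 59 trips, 96 miles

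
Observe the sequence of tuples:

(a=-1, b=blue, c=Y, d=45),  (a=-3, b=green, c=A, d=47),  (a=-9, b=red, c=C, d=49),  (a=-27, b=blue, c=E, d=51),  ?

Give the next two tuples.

(a=-81, b=green, c=G, d=53), (a=-243, b=red, c=I, d=55)

A — ×3 each step: -1, -3, -9, -27 → -81 → -243.
B: blue, green, red, blue → green → red (repeats blue → green → red).
C: letters move forward 2 places in the alphabet, wrapping Z→A, so Y, A, C, E → G → I.
D: +2 each step; 45, 47, 49, 51 → 53 → 55.
So the next two tuples are (a=-81, b=green, c=G, d=53) and (a=-243, b=red, c=I, d=55).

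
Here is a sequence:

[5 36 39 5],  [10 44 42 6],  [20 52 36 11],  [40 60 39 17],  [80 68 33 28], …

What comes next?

[160 76 36 45]

First slot goes 5, 10, 20, 40, 80 → 160 (×2 each step).
Second slot goes 36, 44, 52, 60, 68 → 76 (+8 each step).
Third slot goes 39, 42, 36, 39, 33 → 36 (alternating steps +3, −6, +3, −6, …).
Fourth slot — each term is the sum of the two before it: 5, 6, 11, 17, 28 → 45.
Putting it together: [160 76 36 45].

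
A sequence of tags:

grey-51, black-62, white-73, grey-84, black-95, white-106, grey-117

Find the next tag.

black-128

For the shade, repeats grey → black → white: grey, black, white, grey, black, white, grey → black.
Second component: +11 each step; 51, 62, 73, 84, 95, 106, 117 → 128.
So the next tag is black-128.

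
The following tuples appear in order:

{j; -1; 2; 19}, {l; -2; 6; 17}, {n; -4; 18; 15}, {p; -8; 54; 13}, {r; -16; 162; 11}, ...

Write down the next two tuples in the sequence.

Letter goes j, l, n, p, r → t → v (letters move forward 2 places in the alphabet).
Second coordinate: -1, -2, -4, -8, -16 → -32 → -64 (×2 each step).
Third coordinate: 2, 6, 18, 54, 162 → 486 → 1458 (×3 each step).
Fourth coordinate — −2 each step: 19, 17, 15, 13, 11 → 9 → 7.
Putting the parts together: {t; -32; 486; 9} and then {v; -64; 1458; 7}.

{t; -32; 486; 9}, {v; -64; 1458; 7}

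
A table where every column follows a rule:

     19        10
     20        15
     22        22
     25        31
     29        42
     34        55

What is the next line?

40  70

First component: differences are 1, 2, 3, … (increasing by 1 each time); 19, 20, 22, 25, 29, 34 → 40.
Second component: 10, 15, 22, 31, 42, 55 → 70 (differences are 5, 7, 9, … (increasing by 2 each time)).
Combining the parts gives 40  70.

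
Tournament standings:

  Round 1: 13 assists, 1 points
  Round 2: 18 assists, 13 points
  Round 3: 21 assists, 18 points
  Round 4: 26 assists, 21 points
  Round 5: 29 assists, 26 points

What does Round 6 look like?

Assists goes 13, 18, 21, 26, 29 → 34 (alternating steps +5, +3, +5, +3, …).
For the points, always the previous value of the assists: 1, 13, 18, 21, 26 → 29.
Putting it together: 34 assists, 29 points.

34 assists, 29 points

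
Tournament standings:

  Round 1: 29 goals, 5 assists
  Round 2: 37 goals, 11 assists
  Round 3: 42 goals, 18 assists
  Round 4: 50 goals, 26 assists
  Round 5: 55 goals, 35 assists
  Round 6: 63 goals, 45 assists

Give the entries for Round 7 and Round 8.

68 goals, 56 assists; 76 goals, 68 assists

Goals: alternating steps +8, +5, +8, +5, …, so 29, 37, 42, 50, 55, 63 → 68 → 76.
Assists: differences are 6, 7, 8, … (increasing by 1 each time), so 5, 11, 18, 26, 35, 45 → 56 → 68.
So the next two rows are 68 goals, 56 assists and 76 goals, 68 assists.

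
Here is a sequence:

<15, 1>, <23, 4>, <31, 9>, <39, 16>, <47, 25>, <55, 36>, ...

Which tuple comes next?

<63, 49>

First coordinate — +8 each step: 15, 23, 31, 39, 47, 55 → 63.
Second coordinate goes 1, 4, 9, 16, 25, 36 → 49 (perfect squares: 1², 2², 3², …).
So the next tuple is <63, 49>.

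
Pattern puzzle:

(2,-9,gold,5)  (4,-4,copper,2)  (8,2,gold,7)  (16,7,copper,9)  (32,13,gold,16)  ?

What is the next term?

(64,18,copper,25)

First value: ×2 each step, so 2, 4, 8, 16, 32 → 64.
Second value goes -9, -4, 2, 7, 13 → 18 (alternating steps +5, +6, +5, +6, …).
Metal: alternates gold ↔ copper; gold, copper, gold, copper, gold → copper.
Fourth value: each term is the sum of the two before it; 5, 2, 7, 9, 16 → 25.
Putting it together: (64,18,copper,25).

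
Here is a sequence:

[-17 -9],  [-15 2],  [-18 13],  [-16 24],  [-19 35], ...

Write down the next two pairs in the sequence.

[-17 46], [-20 57]

First value: -17, -15, -18, -16, -19 → -17 → -20 (alternating steps +2, −3, +2, −3, …).
Second value: +11 each step; -9, 2, 13, 24, 35 → 46 → 57.
So the next two pairs are [-17 46] and [-20 57].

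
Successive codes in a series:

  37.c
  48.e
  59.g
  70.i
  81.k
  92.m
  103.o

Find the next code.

First component — +11 each step: 37, 48, 59, 70, 81, 92, 103 → 114.
Letter goes c, e, g, i, k, m, o → q (letters move forward 2 places in the alphabet).
Combining the parts gives 114.q.

114.q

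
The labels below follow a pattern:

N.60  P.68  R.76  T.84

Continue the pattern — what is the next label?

For the letter, letters move forward 2 places in the alphabet: N, P, R, T → V.
Second component goes 60, 68, 76, 84 → 92 (+8 each step).
So the next label is V.92.

V.92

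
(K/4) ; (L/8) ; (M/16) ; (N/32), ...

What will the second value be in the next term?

Second value: ×2 each step; 4, 8, 16, 32 → 64.

64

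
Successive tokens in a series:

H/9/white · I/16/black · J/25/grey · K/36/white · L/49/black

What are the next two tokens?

Letter: letters move forward 1 place in the alphabet; H, I, J, K, L → M → N.
Second component goes 9, 16, 25, 36, 49 → 64 → 81 (perfect squares: 3², 4², 5², …).
Shade — repeats white → black → grey: white, black, grey, white, black → grey → white.
Putting the parts together: M/64/grey and then N/81/white.

M/64/grey then N/81/white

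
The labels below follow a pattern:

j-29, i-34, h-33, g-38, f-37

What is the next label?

e-42

Letter: j, i, h, g, f → e (letters move back 1 place in the alphabet).
For the second component, alternating steps +5, −1, +5, −1, …: 29, 34, 33, 38, 37 → 42.
So the next label is e-42.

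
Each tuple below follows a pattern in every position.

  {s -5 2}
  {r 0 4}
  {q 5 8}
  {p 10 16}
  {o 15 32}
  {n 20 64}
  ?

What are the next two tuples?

{m 25 128}, {l 30 256}

Letter: s, r, q, p, o, n → m → l (letters move back 1 place in the alphabet).
Second component: +5 each step, so -5, 0, 5, 10, 15, 20 → 25 → 30.
Third component: ×2 each step; 2, 4, 8, 16, 32, 64 → 128 → 256.
So the next two tuples are {m 25 128} and {l 30 256}.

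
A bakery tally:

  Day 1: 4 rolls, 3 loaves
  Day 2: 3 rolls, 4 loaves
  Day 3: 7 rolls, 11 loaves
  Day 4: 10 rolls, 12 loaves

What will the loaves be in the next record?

Rolls: each term is the sum of the two before it, so 4, 3, 7, 10 → 17.
Loaves: alternating steps +1, +7, +1, +7, …, so 3, 4, 11, 12 → 19.

19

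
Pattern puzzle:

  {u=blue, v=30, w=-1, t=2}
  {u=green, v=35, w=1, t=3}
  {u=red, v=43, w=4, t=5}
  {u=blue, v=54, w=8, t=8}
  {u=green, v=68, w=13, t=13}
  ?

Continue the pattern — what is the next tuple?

{u=red, v=85, w=19, t=21}

U: repeats blue → green → red, so blue, green, red, blue, green → red.
V: differences are 5, 8, 11, … (increasing by 3 each time); 30, 35, 43, 54, 68 → 85.
W: differences are 2, 3, 4, … (increasing by 1 each time), so -1, 1, 4, 8, 13 → 19.
T: 2, 3, 5, 8, 13 → 21 (each term is the sum of the two before it).
Putting it together: {u=red, v=85, w=19, t=21}.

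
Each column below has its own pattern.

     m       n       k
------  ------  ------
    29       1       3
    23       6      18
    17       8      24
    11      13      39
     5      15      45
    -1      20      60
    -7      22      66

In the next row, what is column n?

Column n: alternating steps +5, +2, +5, +2, …; 1, 6, 8, 13, 15, 20, 22 → 27.

27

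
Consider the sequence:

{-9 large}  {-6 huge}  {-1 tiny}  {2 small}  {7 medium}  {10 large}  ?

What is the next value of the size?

Size: repeats large → huge → tiny → small → medium, so large, huge, tiny, small, medium, large → huge.

huge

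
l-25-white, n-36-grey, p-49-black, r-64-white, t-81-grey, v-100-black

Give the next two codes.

Letter — letters move forward 2 places in the alphabet: l, n, p, r, t, v → x → z.
For the second component, perfect squares: 5², 6², 7², …: 25, 36, 49, 64, 81, 100 → 121 → 144.
Shade: repeats white → grey → black, so white, grey, black, white, grey, black → white → grey.
Putting the parts together: x-121-white and then z-144-grey.

x-121-white then z-144-grey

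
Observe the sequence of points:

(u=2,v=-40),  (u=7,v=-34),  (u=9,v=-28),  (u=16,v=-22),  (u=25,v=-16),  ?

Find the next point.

(u=41,v=-10)

For the u, each term is the sum of the two before it: 2, 7, 9, 16, 25 → 41.
V: +6 each step, so -40, -34, -28, -22, -16 → -10.
So the next point is (u=41,v=-10).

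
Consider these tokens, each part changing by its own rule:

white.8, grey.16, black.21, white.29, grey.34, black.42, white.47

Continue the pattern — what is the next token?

For the shade, repeats white → grey → black: white, grey, black, white, grey, black, white → grey.
Second component goes 8, 16, 21, 29, 34, 42, 47 → 55 (alternating steps +8, +5, +8, +5, …).
So the next token is grey.55.

grey.55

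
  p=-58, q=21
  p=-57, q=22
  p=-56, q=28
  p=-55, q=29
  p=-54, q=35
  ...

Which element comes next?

P goes -58, -57, -56, -55, -54 → -53 (+1 each step).
Q: alternating steps +1, +6, +1, +6, …, so 21, 22, 28, 29, 35 → 36.
So the next element is p=-53, q=36.

p=-53, q=36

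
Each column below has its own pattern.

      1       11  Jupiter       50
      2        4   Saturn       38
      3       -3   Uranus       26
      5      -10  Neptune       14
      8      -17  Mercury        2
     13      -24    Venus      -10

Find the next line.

First component: each term is the sum of the two before it; 1, 2, 3, 5, 8, 13 → 21.
Second component: −7 each step; 11, 4, -3, -10, -17, -24 → -31.
Planet — runs through the planets Mercury→Neptune: Jupiter, Saturn, Uranus, Neptune, Mercury, Venus → Earth.
Fourth component: 50, 38, 26, 14, 2, -10 → -22 (−12 each step).
Putting it together: 21  -31  Earth  -22.

21  -31  Earth  -22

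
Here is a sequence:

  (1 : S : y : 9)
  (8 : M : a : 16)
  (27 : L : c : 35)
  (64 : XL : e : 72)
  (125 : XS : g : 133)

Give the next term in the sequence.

(216 : S : i : 224)

First slot: perfect cubes: 1³, 2³, 3³, …, so 1, 8, 27, 64, 125 → 216.
For the size, runs through clothing sizes XS→XL: S, M, L, XL, XS → S.
Letter — letters move forward 2 places in the alphabet, wrapping Z→A: y, a, c, e, g → i.
Fourth slot: always 8 more than the first slot, so 9, 16, 35, 72, 133 → 224.
Combining the parts gives (216 : S : i : 224).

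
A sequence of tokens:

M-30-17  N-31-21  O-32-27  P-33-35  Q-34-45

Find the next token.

For the letter, letters move forward 1 place in the alphabet: M, N, O, P, Q → R.
Second component: +1 each step; 30, 31, 32, 33, 34 → 35.
Third component — differences are 4, 6, 8, … (increasing by 2 each time): 17, 21, 27, 35, 45 → 57.
So the next token is R-35-57.

R-35-57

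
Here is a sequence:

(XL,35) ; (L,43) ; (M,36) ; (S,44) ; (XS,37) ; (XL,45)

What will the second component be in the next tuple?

38

For the second component, alternating steps +8, −7, +8, −7, …: 35, 43, 36, 44, 37, 45 → 38.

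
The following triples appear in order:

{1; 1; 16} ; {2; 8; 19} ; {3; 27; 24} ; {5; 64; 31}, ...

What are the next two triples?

{8; 125; 40}, {13; 216; 51}

For the first component, each term is the sum of the two before it: 1, 2, 3, 5 → 8 → 13.
For the second component, perfect cubes: 1³, 2³, 3³, …: 1, 8, 27, 64 → 125 → 216.
Third component — differences are 3, 5, 7, … (increasing by 2 each time): 16, 19, 24, 31 → 40 → 51.
So the next two triples are {8; 125; 40} and {13; 216; 51}.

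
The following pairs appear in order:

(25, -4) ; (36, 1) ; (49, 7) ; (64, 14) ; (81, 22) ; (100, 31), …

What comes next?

First part — perfect squares: 5², 6², 7², …: 25, 36, 49, 64, 81, 100 → 121.
Second part: differences are 5, 6, 7, … (increasing by 1 each time), so -4, 1, 7, 14, 22, 31 → 41.
So the next pair is (121, 41).

(121, 41)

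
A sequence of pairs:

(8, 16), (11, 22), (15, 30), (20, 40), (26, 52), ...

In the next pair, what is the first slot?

33

First slot: differences are 3, 4, 5, … (increasing by 1 each time); 8, 11, 15, 20, 26 → 33.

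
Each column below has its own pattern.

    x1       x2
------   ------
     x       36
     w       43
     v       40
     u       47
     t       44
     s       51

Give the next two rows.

Column x1 — letters move back 1 place in the alphabet: x, w, v, u, t, s → r → q.
Column x2 — alternating steps +7, −3, +7, −3, …: 36, 43, 40, 47, 44, 51 → 48 → 55.
Putting the parts together: r  48 and then q  55.

r  48; q  55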